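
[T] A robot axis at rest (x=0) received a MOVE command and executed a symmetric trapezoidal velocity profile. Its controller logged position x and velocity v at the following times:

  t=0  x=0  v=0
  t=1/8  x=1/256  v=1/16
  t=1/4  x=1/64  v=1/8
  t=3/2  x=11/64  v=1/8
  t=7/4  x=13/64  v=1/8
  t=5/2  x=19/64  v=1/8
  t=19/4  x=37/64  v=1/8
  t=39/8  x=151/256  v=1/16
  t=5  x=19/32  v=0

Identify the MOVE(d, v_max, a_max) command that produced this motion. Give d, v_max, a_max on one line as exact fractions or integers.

final state: t=5, x=19/32, v=0 → d = 19/32
a_max = (1/16−0)/(1/8−0) = 1/2
max v = 1/8 over t∈[1/4,19/4] → v_max = 1/8
check: 1/8·(1/4+9/2) = 19/32 ✓

d=19/32 v_max=1/8 a_max=1/2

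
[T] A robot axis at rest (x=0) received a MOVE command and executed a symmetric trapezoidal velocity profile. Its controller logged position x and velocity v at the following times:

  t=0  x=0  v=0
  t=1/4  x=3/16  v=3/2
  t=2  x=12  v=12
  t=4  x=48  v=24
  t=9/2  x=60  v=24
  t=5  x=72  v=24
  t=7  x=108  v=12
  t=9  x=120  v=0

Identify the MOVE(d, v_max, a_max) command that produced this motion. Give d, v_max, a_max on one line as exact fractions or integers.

d=120 v_max=24 a_max=6

final state: t=9, x=120, v=0 → d = 120
a_max = (3/2−0)/(1/4−0) = 6
max v = 24 over t∈[4,5] → v_max = 24
check: 24·(4+1) = 120 ✓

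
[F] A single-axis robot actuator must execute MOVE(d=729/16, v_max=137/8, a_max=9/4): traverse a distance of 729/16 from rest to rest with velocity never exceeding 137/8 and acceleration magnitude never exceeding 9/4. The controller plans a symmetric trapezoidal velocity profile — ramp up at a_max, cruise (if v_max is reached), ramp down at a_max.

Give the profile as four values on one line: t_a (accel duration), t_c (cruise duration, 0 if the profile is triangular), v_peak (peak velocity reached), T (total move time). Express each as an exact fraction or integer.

v_max²/a_max = (137/8)²/(9/4) = 18769/144
729/16 < 18769/144 so t_c = 0
v_peak = √(729/16·9/4) = √(6561/64) = 81/8
t_a = (81/8)/(9/4) = 9/2; t_c = 0
T = 2·9/2 = 9

t_a=9/2 t_c=0 v_peak=81/8 T=9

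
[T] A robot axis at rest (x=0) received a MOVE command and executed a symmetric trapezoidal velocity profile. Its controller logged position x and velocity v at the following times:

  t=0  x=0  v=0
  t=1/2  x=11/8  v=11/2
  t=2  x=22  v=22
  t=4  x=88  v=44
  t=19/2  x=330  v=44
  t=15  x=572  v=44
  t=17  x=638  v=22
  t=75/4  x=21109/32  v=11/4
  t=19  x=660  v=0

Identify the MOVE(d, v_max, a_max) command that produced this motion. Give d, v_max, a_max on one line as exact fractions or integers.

d=660 v_max=44 a_max=11

final state: t=19, x=660, v=0 → d = 660
a_max = (11/2−0)/(1/2−0) = 11
max v = 44 over t∈[4,15] → v_max = 44
check: 44·(4+11) = 660 ✓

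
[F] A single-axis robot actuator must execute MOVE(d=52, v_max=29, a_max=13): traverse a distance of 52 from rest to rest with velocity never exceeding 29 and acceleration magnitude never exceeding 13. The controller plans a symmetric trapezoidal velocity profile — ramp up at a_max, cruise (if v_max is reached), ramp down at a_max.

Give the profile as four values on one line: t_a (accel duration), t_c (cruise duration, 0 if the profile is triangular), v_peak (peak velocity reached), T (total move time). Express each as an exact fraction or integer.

t_a=2 t_c=0 v_peak=26 T=4

vₘ²/aₘ = 29²/13 = 841/13
52 < 841/13 → triangular
v_peak = √(52·13) = √676 = 26
t_a = 26/13 = 2; t_c = 0
T = 2·2 = 4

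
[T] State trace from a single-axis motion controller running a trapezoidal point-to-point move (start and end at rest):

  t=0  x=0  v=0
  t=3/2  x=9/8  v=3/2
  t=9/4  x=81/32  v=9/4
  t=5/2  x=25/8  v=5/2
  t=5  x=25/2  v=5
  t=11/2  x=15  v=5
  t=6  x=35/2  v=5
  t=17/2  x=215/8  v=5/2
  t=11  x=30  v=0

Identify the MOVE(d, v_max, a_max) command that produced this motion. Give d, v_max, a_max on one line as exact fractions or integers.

final state: t=11, x=30, v=0 → d = 30
a_max = (3/2−0)/(3/2−0) = 1
max v = 5 over t∈[5,6] → v_max = 5
check: 5·(5+1) = 30 ✓

d=30 v_max=5 a_max=1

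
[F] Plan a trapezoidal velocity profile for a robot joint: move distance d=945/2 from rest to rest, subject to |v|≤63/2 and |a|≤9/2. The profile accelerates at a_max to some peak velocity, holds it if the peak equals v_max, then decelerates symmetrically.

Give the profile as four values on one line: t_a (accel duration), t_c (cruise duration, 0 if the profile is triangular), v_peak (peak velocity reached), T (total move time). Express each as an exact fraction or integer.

t_a=7 t_c=8 v_peak=63/2 T=22

v_max²/a_max = (63/2)²/(9/2) = 441/2
945/2 ≥ 441/2 so v_max reached
t_a = (63/2)/(9/2) = 7; v_peak = 63/2
d_cruise = 945/2 − 441/2 = 252; t_c = 252/(63/2) = 8
T = 2·7 + 8 = 22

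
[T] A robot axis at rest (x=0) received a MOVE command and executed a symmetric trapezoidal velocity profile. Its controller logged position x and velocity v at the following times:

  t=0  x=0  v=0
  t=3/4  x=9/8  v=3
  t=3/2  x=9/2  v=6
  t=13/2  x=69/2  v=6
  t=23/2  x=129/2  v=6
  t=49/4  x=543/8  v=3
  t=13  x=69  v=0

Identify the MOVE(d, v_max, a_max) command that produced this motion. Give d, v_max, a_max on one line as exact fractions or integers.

final state: t=13, x=69, v=0 → d = 69
a_max = (3−0)/(3/4−0) = 4
max v = 6 over t∈[3/2,23/2] → v_max = 6
check: 6·(3/2+10) = 69 ✓

d=69 v_max=6 a_max=4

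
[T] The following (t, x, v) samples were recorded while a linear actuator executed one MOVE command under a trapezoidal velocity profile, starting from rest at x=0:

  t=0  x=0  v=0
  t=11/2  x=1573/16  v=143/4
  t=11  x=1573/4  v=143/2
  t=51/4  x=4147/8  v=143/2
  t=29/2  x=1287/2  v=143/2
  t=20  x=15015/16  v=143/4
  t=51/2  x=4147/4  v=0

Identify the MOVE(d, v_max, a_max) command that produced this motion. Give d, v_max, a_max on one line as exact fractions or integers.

d=4147/4 v_max=143/2 a_max=13/2

final state: t=51/2, x=4147/4, v=0 → d = 4147/4
a_max = (143/4−0)/(11/2−0) = 13/2
max v = 143/2 over t∈[11,29/2] → v_max = 143/2
check: 143/2·(11+7/2) = 4147/4 ✓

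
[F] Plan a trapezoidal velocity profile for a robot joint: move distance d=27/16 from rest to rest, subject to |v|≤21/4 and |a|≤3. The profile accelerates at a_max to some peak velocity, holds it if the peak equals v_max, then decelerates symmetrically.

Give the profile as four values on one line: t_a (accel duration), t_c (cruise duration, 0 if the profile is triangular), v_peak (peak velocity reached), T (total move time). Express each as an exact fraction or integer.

vₘ²/aₘ = (21/4)²/3 = 147/16
27/16 < 147/16 → triangular
v_peak = √(27/16·3) = √(81/16) = 9/4
t_a = (9/4)/3 = 3/4; t_c = 0
T = 2·3/4 = 3/2

t_a=3/4 t_c=0 v_peak=9/4 T=3/2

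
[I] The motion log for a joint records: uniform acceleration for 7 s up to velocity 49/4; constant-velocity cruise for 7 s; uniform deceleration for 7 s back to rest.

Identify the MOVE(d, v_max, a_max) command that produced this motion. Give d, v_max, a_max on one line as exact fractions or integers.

a_max = (49/4)/7 = 7/4
d_a = ½·49/4·7 = 343/8; d_c = 49/4·7 = 343/4
d = 2·343/8 + 343/4 = 343/2
t_c = 7 > 0 → v_max = v_peak = 49/4

d=343/2 v_max=49/4 a_max=7/4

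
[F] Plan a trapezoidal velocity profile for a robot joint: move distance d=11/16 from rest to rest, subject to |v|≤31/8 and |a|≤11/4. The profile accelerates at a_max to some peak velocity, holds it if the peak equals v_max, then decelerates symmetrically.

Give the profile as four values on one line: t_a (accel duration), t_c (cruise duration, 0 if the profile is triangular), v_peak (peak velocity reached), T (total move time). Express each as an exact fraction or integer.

t_a=1/2 t_c=0 v_peak=11/8 T=1

v_max²/a_max = (31/8)²/(11/4) = 961/176
11/16 < 961/176 so t_c = 0
v_peak = √(11/16·11/4) = √(121/64) = 11/8
t_a = (11/8)/(11/4) = 1/2; t_c = 0
T = 2·1/2 = 1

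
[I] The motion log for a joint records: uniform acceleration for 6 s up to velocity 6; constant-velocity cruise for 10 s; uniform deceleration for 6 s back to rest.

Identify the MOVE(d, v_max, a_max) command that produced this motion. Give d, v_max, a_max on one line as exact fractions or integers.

a_max = 6/6 = 1
d_a = ½·6·6 = 18; d_c = 6·10 = 60
d = 2·18 + 60 = 96
t_c = 10 > 0 so v_max = 6

d=96 v_max=6 a_max=1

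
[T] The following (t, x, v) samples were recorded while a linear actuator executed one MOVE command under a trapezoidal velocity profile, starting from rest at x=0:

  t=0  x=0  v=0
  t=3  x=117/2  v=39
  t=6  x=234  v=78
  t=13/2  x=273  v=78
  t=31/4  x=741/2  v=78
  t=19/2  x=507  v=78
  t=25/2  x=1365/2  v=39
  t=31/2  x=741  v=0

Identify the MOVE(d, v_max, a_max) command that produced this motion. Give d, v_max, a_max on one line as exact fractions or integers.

final state: t=31/2, x=741, v=0 → d = 741
a_max = (39−0)/(3−0) = 13
max v = 78 over t∈[6,19/2] → v_max = 78
check: 78·(6+7/2) = 741 ✓

d=741 v_max=78 a_max=13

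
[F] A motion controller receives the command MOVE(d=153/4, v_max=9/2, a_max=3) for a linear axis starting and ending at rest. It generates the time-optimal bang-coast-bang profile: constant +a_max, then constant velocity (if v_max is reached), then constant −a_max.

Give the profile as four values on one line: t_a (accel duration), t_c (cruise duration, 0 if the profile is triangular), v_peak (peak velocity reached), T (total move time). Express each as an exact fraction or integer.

t_a=3/2 t_c=7 v_peak=9/2 T=10

v_max²/a_max = (9/2)²/3 = 27/4
153/4 ≥ 27/4 ⇒ cruise phase
t_a = (9/2)/3 = 3/2; v_peak = 9/2
d_cruise = 153/4 − 27/4 = 63/2; t_c = (63/2)/(9/2) = 7
T = 2·3/2 + 7 = 10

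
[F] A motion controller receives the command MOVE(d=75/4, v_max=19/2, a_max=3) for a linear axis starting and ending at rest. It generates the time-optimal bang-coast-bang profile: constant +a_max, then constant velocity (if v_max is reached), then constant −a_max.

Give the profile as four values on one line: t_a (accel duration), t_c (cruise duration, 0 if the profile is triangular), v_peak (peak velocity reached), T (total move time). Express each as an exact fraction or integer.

v_max²/a_max = (19/2)²/3 = 361/12
75/4 < 361/12 ⇒ no cruise
v_peak = √(75/4·3) = √(225/4) = 15/2
t_a = (15/2)/3 = 5/2; t_c = 0
T = 2·5/2 = 5

t_a=5/2 t_c=0 v_peak=15/2 T=5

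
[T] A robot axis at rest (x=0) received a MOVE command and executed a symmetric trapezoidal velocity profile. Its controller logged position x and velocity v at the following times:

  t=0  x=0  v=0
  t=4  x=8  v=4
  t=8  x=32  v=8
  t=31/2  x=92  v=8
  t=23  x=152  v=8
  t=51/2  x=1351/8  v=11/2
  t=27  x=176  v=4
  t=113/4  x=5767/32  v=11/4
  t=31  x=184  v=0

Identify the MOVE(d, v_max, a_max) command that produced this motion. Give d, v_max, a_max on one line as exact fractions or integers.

d=184 v_max=8 a_max=1

final state: t=31, x=184, v=0 → d = 184
a_max = (4−0)/(4−0) = 1
max v = 8 over t∈[8,23] → v_max = 8
check: 8·(8+15) = 184 ✓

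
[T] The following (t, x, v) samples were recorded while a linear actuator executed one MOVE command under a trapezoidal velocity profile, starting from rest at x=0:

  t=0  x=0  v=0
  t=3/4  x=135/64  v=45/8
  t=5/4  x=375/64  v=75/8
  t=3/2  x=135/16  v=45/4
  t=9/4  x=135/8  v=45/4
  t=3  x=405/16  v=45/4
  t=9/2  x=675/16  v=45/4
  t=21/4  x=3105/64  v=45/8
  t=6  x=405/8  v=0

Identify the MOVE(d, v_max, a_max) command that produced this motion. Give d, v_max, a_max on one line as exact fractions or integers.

final state: t=6, x=405/8, v=0 → d = 405/8
a_max = (45/8−0)/(3/4−0) = 15/2
max v = 45/4 over t∈[3/2,9/2] → v_max = 45/4
check: 45/4·(3/2+3) = 405/8 ✓

d=405/8 v_max=45/4 a_max=15/2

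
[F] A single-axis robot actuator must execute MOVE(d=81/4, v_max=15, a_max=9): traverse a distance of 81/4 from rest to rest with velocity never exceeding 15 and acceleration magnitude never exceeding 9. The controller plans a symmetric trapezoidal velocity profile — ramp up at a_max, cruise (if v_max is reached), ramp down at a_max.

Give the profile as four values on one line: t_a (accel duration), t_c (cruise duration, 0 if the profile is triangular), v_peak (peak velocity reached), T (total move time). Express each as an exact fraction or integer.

t_a=3/2 t_c=0 v_peak=27/2 T=3

(v_max)²/a_max = 15²/9 = 25
81/4 < 25 ⇒ no cruise
v_peak = √(81/4·9) = √(729/4) = 27/2
t_a = (27/2)/9 = 3/2; t_c = 0
T = 2·3/2 = 3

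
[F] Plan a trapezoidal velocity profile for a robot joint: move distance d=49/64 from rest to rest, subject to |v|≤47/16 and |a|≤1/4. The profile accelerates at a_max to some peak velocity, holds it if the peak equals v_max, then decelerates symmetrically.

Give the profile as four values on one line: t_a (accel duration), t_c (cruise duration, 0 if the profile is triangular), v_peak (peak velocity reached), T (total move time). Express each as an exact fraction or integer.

t_a=7/4 t_c=0 v_peak=7/16 T=7/2

vₘ²/aₘ = (47/16)²/(1/4) = 2209/64
49/64 < 2209/64 ⇒ no cruise
v_peak = √(49/64·1/4) = √(49/256) = 7/16
t_a = (7/16)/(1/4) = 7/4; t_c = 0
T = 2·7/4 = 7/2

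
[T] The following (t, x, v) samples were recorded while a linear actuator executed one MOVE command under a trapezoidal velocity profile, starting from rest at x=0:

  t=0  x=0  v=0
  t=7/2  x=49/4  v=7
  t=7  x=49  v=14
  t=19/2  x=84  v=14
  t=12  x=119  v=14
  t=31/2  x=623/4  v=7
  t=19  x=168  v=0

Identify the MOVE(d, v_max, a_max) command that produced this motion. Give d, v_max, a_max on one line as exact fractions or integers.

d=168 v_max=14 a_max=2

final state: t=19, x=168, v=0 → d = 168
a_max = (7−0)/(7/2−0) = 2
max v = 14 over t∈[7,12] → v_max = 14
check: 14·(7+5) = 168 ✓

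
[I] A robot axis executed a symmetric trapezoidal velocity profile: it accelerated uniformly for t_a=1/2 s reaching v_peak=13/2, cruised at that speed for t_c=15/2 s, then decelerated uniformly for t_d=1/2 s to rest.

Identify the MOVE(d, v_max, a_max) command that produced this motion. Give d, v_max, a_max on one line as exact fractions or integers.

a_max = (13/2)/(1/2) = 13
d_a = ½·13/2·1/2 = 13/8; d_c = 13/2·15/2 = 195/4
d = 2·13/8 + 195/4 = 52
t_c = 15/2 > 0 → v_max = v_peak = 13/2

d=52 v_max=13/2 a_max=13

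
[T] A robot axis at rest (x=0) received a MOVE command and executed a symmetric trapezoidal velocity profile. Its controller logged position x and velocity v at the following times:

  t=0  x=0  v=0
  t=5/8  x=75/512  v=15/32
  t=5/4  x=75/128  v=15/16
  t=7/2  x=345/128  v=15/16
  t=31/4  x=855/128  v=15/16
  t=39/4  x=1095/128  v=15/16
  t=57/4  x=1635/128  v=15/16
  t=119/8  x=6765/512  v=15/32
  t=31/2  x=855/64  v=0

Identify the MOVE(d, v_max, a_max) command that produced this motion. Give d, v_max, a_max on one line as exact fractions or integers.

final state: t=31/2, x=855/64, v=0 → d = 855/64
a_max = (15/32−0)/(5/8−0) = 3/4
max v = 15/16 over t∈[5/4,57/4] → v_max = 15/16
check: 15/16·(5/4+13) = 855/64 ✓

d=855/64 v_max=15/16 a_max=3/4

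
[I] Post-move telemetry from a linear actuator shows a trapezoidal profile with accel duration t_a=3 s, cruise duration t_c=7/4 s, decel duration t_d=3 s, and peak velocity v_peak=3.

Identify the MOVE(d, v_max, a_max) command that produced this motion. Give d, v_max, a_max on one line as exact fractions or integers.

d=57/4 v_max=3 a_max=1

a_max = 3/3 = 1
d_a = ½·3·3 = 9/2; d_c = 3·7/4 = 21/4
d = 2·9/2 + 21/4 = 57/4
t_c = 7/4 > 0 so v_max = 3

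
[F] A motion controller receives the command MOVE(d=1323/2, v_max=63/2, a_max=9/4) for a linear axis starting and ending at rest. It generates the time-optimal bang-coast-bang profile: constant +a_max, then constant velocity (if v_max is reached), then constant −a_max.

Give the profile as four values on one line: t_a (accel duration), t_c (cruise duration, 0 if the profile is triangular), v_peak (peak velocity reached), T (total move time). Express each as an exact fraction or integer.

(v_max)²/a_max = (63/2)²/(9/4) = 441
1323/2 ≥ 441 ⇒ cruise phase
t_a = (63/2)/(9/4) = 14; v_peak = 63/2
d_cruise = 1323/2 − 441 = 441/2; t_c = (441/2)/(63/2) = 7
T = 2·14 + 7 = 35

t_a=14 t_c=7 v_peak=63/2 T=35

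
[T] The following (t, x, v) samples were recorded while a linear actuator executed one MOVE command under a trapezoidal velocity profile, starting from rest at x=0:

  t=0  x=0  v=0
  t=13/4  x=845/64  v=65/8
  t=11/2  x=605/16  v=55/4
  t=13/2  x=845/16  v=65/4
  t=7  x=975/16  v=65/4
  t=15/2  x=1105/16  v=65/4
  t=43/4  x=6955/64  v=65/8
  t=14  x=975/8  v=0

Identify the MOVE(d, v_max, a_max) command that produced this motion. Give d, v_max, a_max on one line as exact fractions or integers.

final state: t=14, x=975/8, v=0 → d = 975/8
a_max = (65/8−0)/(13/4−0) = 5/2
max v = 65/4 over t∈[13/2,15/2] → v_max = 65/4
check: 65/4·(13/2+1) = 975/8 ✓

d=975/8 v_max=65/4 a_max=5/2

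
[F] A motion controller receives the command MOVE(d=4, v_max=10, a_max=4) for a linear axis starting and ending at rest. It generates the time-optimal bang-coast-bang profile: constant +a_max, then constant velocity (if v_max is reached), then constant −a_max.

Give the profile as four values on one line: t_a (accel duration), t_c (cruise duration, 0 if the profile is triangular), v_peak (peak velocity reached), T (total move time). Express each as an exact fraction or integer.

vₘ²/aₘ = 10²/4 = 25
4 < 25 → triangular
v_peak = √(4·4) = √16 = 4
t_a = 4/4 = 1; t_c = 0
T = 2·1 = 2

t_a=1 t_c=0 v_peak=4 T=2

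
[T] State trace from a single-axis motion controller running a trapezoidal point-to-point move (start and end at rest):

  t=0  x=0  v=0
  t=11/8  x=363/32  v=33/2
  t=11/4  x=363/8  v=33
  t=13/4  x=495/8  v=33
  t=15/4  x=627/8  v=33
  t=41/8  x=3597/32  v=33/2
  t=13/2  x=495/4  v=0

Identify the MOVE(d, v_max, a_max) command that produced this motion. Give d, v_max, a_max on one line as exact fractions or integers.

final state: t=13/2, x=495/4, v=0 → d = 495/4
a_max = (33/2−0)/(11/8−0) = 12
max v = 33 over t∈[11/4,15/4] → v_max = 33
check: 33·(11/4+1) = 495/4 ✓

d=495/4 v_max=33 a_max=12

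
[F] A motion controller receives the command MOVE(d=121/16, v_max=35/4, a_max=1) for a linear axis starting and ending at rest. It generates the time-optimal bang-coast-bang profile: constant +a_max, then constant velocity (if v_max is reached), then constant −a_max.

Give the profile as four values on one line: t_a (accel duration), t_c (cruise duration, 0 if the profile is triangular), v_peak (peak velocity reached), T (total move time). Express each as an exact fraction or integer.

t_a=11/4 t_c=0 v_peak=11/4 T=11/2

(v_max)²/a_max = (35/4)²/1 = 1225/16
121/16 < 1225/16 → triangular
v_peak = √(121/16·1) = √(121/16) = 11/4
t_a = (11/4)/1 = 11/4; t_c = 0
T = 2·11/4 = 11/2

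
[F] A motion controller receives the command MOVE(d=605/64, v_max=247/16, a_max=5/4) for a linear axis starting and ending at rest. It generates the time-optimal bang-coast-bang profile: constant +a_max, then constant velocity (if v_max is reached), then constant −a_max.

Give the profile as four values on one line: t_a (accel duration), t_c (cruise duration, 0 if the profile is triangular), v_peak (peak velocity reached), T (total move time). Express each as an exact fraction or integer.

(v_max)²/a_max = (247/16)²/(5/4) = 61009/320
605/64 < 61009/320 ⇒ no cruise
v_peak = √(605/64·5/4) = √(3025/256) = 55/16
t_a = (55/16)/(5/4) = 11/4; t_c = 0
T = 2·11/4 = 11/2

t_a=11/4 t_c=0 v_peak=55/16 T=11/2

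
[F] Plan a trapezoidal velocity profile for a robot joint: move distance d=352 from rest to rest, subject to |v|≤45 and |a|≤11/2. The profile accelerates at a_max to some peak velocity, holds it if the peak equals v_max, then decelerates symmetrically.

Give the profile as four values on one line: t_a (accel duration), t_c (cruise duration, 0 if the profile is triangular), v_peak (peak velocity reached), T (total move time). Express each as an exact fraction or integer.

t_a=8 t_c=0 v_peak=44 T=16

v_max²/a_max = 45²/(11/2) = 4050/11
352 < 4050/11 → triangular
v_peak = √(352·11/2) = √1936 = 44
t_a = 44/(11/2) = 8; t_c = 0
T = 2·8 = 16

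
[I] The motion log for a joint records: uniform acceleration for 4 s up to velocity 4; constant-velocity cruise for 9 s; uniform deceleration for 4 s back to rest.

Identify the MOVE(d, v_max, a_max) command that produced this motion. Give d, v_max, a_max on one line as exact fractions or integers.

d=52 v_max=4 a_max=1

a_max = 4/4 = 1
d_a = ½·4·4 = 8; d_c = 4·9 = 36
d = 2·8 + 36 = 52
t_c = 9 > 0 → v_max = v_peak = 4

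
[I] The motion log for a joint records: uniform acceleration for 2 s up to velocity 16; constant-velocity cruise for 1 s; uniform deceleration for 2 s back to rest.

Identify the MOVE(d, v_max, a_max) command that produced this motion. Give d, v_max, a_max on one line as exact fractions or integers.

d=48 v_max=16 a_max=8

a_max = 16/2 = 8
d_a = ½·16·2 = 16; d_c = 16·1 = 16
d = 2·16 + 16 = 48
t_c = 1 > 0 so v_max = 16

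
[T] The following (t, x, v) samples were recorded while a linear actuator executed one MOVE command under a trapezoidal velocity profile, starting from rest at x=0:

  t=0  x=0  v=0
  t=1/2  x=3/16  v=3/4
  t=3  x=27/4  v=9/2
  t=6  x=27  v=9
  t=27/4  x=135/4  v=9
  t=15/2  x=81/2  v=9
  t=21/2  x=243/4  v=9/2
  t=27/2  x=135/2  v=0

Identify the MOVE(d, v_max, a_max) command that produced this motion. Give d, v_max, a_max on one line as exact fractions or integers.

d=135/2 v_max=9 a_max=3/2

final state: t=27/2, x=135/2, v=0 → d = 135/2
a_max = (3/4−0)/(1/2−0) = 3/2
max v = 9 over t∈[6,15/2] → v_max = 9
check: 9·(6+3/2) = 135/2 ✓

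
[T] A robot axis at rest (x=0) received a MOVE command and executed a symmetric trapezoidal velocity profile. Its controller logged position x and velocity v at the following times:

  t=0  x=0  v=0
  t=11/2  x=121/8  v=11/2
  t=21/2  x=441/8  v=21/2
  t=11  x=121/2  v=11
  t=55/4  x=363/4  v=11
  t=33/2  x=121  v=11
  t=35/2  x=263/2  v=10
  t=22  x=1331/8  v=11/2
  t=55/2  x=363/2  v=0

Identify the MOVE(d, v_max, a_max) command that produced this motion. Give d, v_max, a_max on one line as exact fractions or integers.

d=363/2 v_max=11 a_max=1

final state: t=55/2, x=363/2, v=0 → d = 363/2
a_max = (11/2−0)/(11/2−0) = 1
max v = 11 over t∈[11,33/2] → v_max = 11
check: 11·(11+11/2) = 363/2 ✓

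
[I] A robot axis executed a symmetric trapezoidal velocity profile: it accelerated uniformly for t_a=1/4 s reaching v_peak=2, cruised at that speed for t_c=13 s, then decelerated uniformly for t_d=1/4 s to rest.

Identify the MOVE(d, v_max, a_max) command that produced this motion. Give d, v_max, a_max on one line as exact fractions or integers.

d=53/2 v_max=2 a_max=8

a_max = 2/(1/4) = 8
d_a = ½·2·1/4 = 1/4; d_c = 2·13 = 26
d = 2·1/4 + 26 = 53/2
t_c = 13 > 0 ⇒ limit active, v_max = 2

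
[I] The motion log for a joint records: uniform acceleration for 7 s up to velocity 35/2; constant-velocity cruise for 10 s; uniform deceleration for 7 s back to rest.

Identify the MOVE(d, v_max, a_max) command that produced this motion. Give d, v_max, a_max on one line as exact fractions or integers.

a_max = (35/2)/7 = 5/2
d_a = ½·35/2·7 = 245/4; d_c = 35/2·10 = 175
d = 2·245/4 + 175 = 595/2
t_c = 10 > 0 so v_max = 35/2

d=595/2 v_max=35/2 a_max=5/2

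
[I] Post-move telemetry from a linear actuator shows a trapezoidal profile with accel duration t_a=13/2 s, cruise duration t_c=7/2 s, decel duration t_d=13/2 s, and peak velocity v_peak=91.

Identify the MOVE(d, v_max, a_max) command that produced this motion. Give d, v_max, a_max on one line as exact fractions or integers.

d=910 v_max=91 a_max=14

a_max = 91/(13/2) = 14
d_a = ½·91·13/2 = 1183/4; d_c = 91·7/2 = 637/2
d = 2·1183/4 + 637/2 = 910
t_c = 7/2 > 0 → v_max = v_peak = 91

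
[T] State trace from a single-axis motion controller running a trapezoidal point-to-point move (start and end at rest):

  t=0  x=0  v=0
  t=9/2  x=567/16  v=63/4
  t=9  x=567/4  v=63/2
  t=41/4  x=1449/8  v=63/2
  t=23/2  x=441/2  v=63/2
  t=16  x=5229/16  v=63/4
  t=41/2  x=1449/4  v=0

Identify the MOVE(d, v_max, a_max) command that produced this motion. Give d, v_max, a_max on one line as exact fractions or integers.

d=1449/4 v_max=63/2 a_max=7/2

final state: t=41/2, x=1449/4, v=0 → d = 1449/4
a_max = (63/4−0)/(9/2−0) = 7/2
max v = 63/2 over t∈[9,23/2] → v_max = 63/2
check: 63/2·(9+5/2) = 1449/4 ✓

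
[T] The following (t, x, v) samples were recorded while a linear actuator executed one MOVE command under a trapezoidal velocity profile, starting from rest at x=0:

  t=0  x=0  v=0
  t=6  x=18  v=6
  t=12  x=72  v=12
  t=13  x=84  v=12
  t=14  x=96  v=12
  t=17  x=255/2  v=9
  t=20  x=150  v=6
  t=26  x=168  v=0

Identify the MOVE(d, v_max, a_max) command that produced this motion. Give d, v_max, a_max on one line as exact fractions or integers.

final state: t=26, x=168, v=0 → d = 168
a_max = (6−0)/(6−0) = 1
max v = 12 over t∈[12,14] → v_max = 12
check: 12·(12+2) = 168 ✓

d=168 v_max=12 a_max=1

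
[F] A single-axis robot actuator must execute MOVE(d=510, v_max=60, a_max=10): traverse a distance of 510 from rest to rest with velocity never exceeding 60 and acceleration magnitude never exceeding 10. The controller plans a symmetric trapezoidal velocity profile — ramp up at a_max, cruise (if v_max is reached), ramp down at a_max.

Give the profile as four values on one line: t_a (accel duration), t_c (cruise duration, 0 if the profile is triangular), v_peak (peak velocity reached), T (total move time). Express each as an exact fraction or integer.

t_a=6 t_c=5/2 v_peak=60 T=29/2

(v_max)²/a_max = 60²/10 = 360
510 ≥ 360 ⇒ cruise phase
t_a = 60/10 = 6; v_peak = 60
d_cruise = 510 − 360 = 150; t_c = 150/60 = 5/2
T = 2·6 + 5/2 = 29/2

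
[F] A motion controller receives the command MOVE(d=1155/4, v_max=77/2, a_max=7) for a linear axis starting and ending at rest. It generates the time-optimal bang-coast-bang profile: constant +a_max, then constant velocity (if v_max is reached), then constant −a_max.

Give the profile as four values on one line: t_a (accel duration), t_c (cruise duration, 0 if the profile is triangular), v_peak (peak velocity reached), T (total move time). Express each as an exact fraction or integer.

t_a=11/2 t_c=2 v_peak=77/2 T=13

v_max²/a_max = (77/2)²/7 = 847/4
1155/4 ≥ 847/4 so v_max reached
t_a = (77/2)/7 = 11/2; v_peak = 77/2
d_cruise = 1155/4 − 847/4 = 77; t_c = 77/(77/2) = 2
T = 2·11/2 + 2 = 13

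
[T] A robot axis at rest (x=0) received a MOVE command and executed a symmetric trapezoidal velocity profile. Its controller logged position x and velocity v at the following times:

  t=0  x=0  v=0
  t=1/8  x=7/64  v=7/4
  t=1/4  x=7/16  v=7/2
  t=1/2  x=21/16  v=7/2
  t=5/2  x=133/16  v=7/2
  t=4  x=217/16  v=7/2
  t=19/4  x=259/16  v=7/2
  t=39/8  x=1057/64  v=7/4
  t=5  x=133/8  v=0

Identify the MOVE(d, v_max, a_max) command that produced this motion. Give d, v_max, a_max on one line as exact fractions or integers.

d=133/8 v_max=7/2 a_max=14

final state: t=5, x=133/8, v=0 → d = 133/8
a_max = (7/4−0)/(1/8−0) = 14
max v = 7/2 over t∈[1/4,19/4] → v_max = 7/2
check: 7/2·(1/4+9/2) = 133/8 ✓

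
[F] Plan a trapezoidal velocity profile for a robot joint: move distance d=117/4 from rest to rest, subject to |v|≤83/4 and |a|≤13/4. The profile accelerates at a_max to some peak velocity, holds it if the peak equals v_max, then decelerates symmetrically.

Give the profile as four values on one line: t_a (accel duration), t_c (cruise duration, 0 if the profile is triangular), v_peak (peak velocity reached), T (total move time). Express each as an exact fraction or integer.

t_a=3 t_c=0 v_peak=39/4 T=6

v_max²/a_max = (83/4)²/(13/4) = 6889/52
117/4 < 6889/52 so t_c = 0
v_peak = √(117/4·13/4) = √(1521/16) = 39/4
t_a = (39/4)/(13/4) = 3; t_c = 0
T = 2·3 = 6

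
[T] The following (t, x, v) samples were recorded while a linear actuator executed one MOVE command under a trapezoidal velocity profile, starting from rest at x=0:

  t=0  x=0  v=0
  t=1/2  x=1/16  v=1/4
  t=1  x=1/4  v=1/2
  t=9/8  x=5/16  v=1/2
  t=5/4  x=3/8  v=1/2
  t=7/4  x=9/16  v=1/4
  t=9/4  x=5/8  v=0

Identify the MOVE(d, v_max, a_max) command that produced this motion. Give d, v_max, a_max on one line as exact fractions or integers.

final state: t=9/4, x=5/8, v=0 → d = 5/8
a_max = (1/4−0)/(1/2−0) = 1/2
max v = 1/2 over t∈[1,5/4] → v_max = 1/2
check: 1/2·(1+1/4) = 5/8 ✓

d=5/8 v_max=1/2 a_max=1/2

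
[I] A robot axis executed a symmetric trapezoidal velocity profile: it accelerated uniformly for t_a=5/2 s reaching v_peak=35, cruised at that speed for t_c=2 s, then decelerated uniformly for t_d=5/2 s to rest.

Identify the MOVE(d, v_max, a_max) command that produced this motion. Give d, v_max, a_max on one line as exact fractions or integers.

a_max = 35/(5/2) = 14
d_a = ½·35·5/2 = 175/4; d_c = 35·2 = 70
d = 2·175/4 + 70 = 315/2
t_c = 2 > 0 ⇒ limit active, v_max = 35

d=315/2 v_max=35 a_max=14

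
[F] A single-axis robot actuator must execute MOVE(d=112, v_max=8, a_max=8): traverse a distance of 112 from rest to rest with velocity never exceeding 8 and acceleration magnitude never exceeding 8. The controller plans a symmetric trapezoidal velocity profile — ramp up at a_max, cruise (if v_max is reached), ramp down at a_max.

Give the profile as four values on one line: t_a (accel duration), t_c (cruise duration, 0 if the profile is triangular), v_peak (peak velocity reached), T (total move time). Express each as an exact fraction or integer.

t_a=1 t_c=13 v_peak=8 T=15

v_max²/a_max = 8²/8 = 8
112 ≥ 8 → trapezoidal
t_a = 8/8 = 1; v_peak = 8
d_cruise = 112 − 8 = 104; t_c = 104/8 = 13
T = 2·1 + 13 = 15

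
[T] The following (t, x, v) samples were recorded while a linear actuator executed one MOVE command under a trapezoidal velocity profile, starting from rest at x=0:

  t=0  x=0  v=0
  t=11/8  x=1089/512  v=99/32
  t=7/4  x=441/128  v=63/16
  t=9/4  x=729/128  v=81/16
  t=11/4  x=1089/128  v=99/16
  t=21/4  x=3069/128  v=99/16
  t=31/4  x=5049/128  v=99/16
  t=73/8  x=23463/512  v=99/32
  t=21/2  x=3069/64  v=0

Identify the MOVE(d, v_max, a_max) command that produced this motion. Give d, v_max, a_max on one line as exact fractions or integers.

final state: t=21/2, x=3069/64, v=0 → d = 3069/64
a_max = (99/32−0)/(11/8−0) = 9/4
max v = 99/16 over t∈[11/4,31/4] → v_max = 99/16
check: 99/16·(11/4+5) = 3069/64 ✓

d=3069/64 v_max=99/16 a_max=9/4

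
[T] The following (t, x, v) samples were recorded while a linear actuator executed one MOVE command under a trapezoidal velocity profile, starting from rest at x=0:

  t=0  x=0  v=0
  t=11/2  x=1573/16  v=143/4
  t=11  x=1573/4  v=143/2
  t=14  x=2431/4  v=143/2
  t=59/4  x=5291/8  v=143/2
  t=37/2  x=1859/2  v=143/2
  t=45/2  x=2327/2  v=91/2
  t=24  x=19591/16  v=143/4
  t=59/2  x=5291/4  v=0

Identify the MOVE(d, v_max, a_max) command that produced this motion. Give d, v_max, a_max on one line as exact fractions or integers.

d=5291/4 v_max=143/2 a_max=13/2

final state: t=59/2, x=5291/4, v=0 → d = 5291/4
a_max = (143/4−0)/(11/2−0) = 13/2
max v = 143/2 over t∈[11,37/2] → v_max = 143/2
check: 143/2·(11+15/2) = 5291/4 ✓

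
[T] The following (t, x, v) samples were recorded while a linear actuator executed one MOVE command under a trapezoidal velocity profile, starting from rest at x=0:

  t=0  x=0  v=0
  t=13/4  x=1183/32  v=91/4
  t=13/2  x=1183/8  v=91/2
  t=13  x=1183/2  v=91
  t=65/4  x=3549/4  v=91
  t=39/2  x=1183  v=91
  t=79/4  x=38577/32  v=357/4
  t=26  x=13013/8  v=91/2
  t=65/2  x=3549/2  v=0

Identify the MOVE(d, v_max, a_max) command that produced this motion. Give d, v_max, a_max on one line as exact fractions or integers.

d=3549/2 v_max=91 a_max=7

final state: t=65/2, x=3549/2, v=0 → d = 3549/2
a_max = (91/4−0)/(13/4−0) = 7
max v = 91 over t∈[13,39/2] → v_max = 91
check: 91·(13+13/2) = 3549/2 ✓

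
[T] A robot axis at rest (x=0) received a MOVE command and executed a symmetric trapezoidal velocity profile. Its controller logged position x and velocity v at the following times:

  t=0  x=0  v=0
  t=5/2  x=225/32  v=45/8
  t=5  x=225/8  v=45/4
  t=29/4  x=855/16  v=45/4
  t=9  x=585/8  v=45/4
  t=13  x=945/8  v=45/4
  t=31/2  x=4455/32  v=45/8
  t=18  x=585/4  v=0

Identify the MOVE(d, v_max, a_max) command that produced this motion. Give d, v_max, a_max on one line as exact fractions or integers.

d=585/4 v_max=45/4 a_max=9/4

final state: t=18, x=585/4, v=0 → d = 585/4
a_max = (45/8−0)/(5/2−0) = 9/4
max v = 45/4 over t∈[5,13] → v_max = 45/4
check: 45/4·(5+8) = 585/4 ✓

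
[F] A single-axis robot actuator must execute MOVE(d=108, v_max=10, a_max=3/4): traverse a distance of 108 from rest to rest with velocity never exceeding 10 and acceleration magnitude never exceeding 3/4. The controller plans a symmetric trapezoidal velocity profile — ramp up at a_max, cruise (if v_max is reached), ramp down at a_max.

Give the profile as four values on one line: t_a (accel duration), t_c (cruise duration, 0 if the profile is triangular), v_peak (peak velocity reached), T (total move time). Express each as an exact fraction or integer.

t_a=12 t_c=0 v_peak=9 T=24

v_max²/a_max = 10²/(3/4) = 400/3
108 < 400/3 so t_c = 0
v_peak = √(108·3/4) = √81 = 9
t_a = 9/(3/4) = 12; t_c = 0
T = 2·12 = 24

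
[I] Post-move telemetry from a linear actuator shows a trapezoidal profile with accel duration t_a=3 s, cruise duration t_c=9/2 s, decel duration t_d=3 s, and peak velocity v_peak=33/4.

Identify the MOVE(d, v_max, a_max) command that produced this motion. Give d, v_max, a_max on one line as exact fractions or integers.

d=495/8 v_max=33/4 a_max=11/4

a_max = (33/4)/3 = 11/4
d_a = ½·33/4·3 = 99/8; d_c = 33/4·9/2 = 297/8
d = 2·99/8 + 297/8 = 495/8
t_c = 9/2 > 0 so v_max = 33/4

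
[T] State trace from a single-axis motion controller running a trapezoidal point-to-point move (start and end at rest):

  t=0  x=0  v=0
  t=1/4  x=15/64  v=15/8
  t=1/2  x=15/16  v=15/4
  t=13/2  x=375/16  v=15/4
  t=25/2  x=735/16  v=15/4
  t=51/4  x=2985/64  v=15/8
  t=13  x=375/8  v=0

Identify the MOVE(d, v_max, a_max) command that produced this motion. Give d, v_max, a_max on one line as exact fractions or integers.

final state: t=13, x=375/8, v=0 → d = 375/8
a_max = (15/8−0)/(1/4−0) = 15/2
max v = 15/4 over t∈[1/2,25/2] → v_max = 15/4
check: 15/4·(1/2+12) = 375/8 ✓

d=375/8 v_max=15/4 a_max=15/2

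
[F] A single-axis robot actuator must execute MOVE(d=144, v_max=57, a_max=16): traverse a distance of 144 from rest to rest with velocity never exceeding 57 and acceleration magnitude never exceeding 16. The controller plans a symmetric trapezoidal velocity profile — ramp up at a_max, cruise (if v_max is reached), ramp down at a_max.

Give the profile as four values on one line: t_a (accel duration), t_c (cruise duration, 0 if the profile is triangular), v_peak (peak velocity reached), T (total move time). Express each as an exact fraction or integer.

t_a=3 t_c=0 v_peak=48 T=6

v_max²/a_max = 57²/16 = 3249/16
144 < 3249/16 ⇒ no cruise
v_peak = √(144·16) = √2304 = 48
t_a = 48/16 = 3; t_c = 0
T = 2·3 = 6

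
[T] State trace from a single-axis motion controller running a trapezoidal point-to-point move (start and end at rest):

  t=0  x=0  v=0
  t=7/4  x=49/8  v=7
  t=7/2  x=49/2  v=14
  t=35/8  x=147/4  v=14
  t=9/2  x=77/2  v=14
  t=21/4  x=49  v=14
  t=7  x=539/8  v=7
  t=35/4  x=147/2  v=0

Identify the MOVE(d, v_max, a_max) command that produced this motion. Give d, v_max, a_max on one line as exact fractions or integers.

final state: t=35/4, x=147/2, v=0 → d = 147/2
a_max = (7−0)/(7/4−0) = 4
max v = 14 over t∈[7/2,21/4] → v_max = 14
check: 14·(7/2+7/4) = 147/2 ✓

d=147/2 v_max=14 a_max=4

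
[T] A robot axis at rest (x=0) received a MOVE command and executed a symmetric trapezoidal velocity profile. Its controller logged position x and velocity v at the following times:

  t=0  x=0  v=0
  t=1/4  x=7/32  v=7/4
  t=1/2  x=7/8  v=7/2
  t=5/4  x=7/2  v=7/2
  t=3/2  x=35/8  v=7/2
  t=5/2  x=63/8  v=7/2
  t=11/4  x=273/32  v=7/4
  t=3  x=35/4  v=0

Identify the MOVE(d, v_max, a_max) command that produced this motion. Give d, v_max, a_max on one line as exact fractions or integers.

final state: t=3, x=35/4, v=0 → d = 35/4
a_max = (7/4−0)/(1/4−0) = 7
max v = 7/2 over t∈[1/2,5/2] → v_max = 7/2
check: 7/2·(1/2+2) = 35/4 ✓

d=35/4 v_max=7/2 a_max=7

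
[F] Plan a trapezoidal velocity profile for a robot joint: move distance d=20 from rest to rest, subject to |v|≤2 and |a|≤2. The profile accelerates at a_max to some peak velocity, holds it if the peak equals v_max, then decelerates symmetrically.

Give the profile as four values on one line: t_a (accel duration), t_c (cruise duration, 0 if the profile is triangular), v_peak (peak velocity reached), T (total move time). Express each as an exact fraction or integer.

vₘ²/aₘ = 2²/2 = 2
20 ≥ 2 ⇒ cruise phase
t_a = 2/2 = 1; v_peak = 2
d_cruise = 20 − 2 = 18; t_c = 18/2 = 9
T = 2·1 + 9 = 11

t_a=1 t_c=9 v_peak=2 T=11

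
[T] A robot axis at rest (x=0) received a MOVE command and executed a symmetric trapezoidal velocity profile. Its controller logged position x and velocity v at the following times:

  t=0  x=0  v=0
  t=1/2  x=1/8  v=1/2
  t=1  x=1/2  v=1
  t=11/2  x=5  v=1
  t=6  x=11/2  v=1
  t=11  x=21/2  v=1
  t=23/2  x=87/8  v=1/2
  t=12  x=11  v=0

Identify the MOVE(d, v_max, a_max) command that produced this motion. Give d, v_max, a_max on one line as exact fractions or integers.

d=11 v_max=1 a_max=1

final state: t=12, x=11, v=0 → d = 11
a_max = (1/2−0)/(1/2−0) = 1
max v = 1 over t∈[1,11] → v_max = 1
check: 1·(1+10) = 11 ✓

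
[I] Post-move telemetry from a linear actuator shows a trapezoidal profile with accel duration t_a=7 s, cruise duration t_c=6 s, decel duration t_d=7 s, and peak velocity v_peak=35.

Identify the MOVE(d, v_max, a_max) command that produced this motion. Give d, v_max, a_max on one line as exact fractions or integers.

d=455 v_max=35 a_max=5

a_max = 35/7 = 5
d_a = ½·35·7 = 245/2; d_c = 35·6 = 210
d = 2·245/2 + 210 = 455
t_c = 6 > 0 ⇒ limit active, v_max = 35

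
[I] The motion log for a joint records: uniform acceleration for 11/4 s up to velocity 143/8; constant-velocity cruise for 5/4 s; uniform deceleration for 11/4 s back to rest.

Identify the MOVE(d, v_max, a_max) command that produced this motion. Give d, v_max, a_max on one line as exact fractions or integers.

a_max = (143/8)/(11/4) = 13/2
d_a = ½·143/8·11/4 = 1573/64; d_c = 143/8·5/4 = 715/32
d = 2·1573/64 + 715/32 = 143/2
t_c = 5/4 > 0 so v_max = 143/8

d=143/2 v_max=143/8 a_max=13/2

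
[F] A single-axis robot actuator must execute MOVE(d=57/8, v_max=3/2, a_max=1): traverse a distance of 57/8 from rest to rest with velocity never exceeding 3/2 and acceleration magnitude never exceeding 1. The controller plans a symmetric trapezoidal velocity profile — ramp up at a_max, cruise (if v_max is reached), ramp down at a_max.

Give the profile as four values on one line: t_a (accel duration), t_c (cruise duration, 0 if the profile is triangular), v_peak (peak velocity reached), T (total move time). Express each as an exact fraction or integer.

v_max²/a_max = (3/2)²/1 = 9/4
57/8 ≥ 9/4 ⇒ cruise phase
t_a = (3/2)/1 = 3/2; v_peak = 3/2
d_cruise = 57/8 − 9/4 = 39/8; t_c = (39/8)/(3/2) = 13/4
T = 2·3/2 + 13/4 = 25/4

t_a=3/2 t_c=13/4 v_peak=3/2 T=25/4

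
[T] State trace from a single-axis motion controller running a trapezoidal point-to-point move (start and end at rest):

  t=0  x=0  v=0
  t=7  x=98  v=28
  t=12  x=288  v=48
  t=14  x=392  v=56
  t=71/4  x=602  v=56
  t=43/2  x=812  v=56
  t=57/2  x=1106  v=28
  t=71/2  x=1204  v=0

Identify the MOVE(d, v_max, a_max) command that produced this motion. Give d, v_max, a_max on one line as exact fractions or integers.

final state: t=71/2, x=1204, v=0 → d = 1204
a_max = (28−0)/(7−0) = 4
max v = 56 over t∈[14,43/2] → v_max = 56
check: 56·(14+15/2) = 1204 ✓

d=1204 v_max=56 a_max=4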